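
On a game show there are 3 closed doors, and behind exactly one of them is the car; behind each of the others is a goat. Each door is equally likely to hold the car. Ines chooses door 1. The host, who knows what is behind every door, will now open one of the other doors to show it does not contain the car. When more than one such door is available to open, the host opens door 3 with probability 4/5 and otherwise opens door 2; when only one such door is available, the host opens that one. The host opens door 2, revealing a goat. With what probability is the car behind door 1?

1/6

Apply Bayes' rule, conditioning on where the car actually is.
If it is behind door 1 (prior 1/3): door 3 is available but not opened, probability 1/5; weight (1/3)·(1/5) = 1/15.
If it is behind door 2 (prior 1/3): the host opened door 2, so this case is ruled out; weight (1/3)·0 = 0.
If it is behind door 3 (prior 1/3): only door 2 is available, probability 1; weight (1/3)·1 = 1/3.
The weights sum to 2/5.
So P(the car behind door 1 | the host opened door 2) = (1/15) / (2/5) = 1/6.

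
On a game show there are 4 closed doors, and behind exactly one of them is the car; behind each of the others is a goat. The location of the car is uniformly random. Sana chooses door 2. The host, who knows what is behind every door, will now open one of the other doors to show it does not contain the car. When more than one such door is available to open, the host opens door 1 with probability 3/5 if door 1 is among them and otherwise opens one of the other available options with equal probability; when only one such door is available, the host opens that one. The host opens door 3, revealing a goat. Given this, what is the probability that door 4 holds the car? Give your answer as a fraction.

Consider each possible location of the car in turn.
If it is behind door 1 (prior 1/4): door 1 holds the prize so is unavailable; the host chooses uniformly among the 2 others, probability 1/2; weight (1/4)·(1/2) = 1/8.
If it is behind door 2 (prior 1/4): door 1 is available but not opened; door 3 gets probability (1 − 3/5)/2 = 1/5; weight (1/4)·(1/5) = 1/20.
If it is behind door 3 (prior 1/4): the host opened door 3, so this case is ruled out; weight (1/4)·0 = 0.
If it is behind door 4 (prior 1/4): door 1 is available but not opened, probability 2/5; weight (1/4)·(2/5) = 1/10.
The weights sum to 11/40.
So P(the car behind door 4 | the host opened door 3) = (1/10) / (11/40) = 4/11.

4/11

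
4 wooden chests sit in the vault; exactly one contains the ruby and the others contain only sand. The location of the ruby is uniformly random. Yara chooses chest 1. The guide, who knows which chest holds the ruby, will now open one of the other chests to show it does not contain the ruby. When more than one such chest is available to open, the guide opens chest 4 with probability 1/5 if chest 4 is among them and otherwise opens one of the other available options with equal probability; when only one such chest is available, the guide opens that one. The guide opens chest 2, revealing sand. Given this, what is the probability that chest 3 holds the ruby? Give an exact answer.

Apply Bayes' rule, conditioning on where the ruby actually is.
If it is in chest 1 (prior 1/4): chest 4 is available but not opened; chest 2 gets probability (1 − 1/5)/2 = 2/5; weight (1/4)·(2/5) = 1/10.
If it is in chest 2 (prior 1/4): the guide opened chest 2, so this case is ruled out; weight (1/4)·0 = 0.
If it is in chest 3 (prior 1/4): chest 4 is available but not opened, probability 4/5; weight (1/4)·(4/5) = 1/5.
If it is in chest 4 (prior 1/4): chest 4 holds the prize so is unavailable; the guide chooses uniformly among the 2 others, probability 1/2; weight (1/4)·(1/2) = 1/8.
The weights sum to 17/40.
So P(the ruby in chest 3 | the guide opened chest 2) = (1/5) / (17/40) = 8/17.

8/17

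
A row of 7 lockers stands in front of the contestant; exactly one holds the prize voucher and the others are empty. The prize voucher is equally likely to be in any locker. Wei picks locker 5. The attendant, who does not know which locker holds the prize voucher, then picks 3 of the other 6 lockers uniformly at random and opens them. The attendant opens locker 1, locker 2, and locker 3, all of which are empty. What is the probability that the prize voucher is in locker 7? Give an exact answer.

1/4

Because the attendant chose which lockers to open without knowing where the prize voucher is, the choice is independent of the prize location. Learning that none of the 3 opened lockers holds the prize voucher simply rules out those 3 locations and leaves the remaining 4 lockers still equally likely by symmetry.
So P(the prize voucher in locker 7) = 1/4.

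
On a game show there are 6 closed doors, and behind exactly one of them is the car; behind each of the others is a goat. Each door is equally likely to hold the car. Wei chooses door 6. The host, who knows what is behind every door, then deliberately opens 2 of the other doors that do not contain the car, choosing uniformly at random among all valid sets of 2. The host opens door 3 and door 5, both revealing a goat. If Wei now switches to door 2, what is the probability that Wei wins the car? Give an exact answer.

Apply Bayes' rule, conditioning on where the car actually is.
If it is behind any of doors 1, 2, and 4 (prior 1/6 each): the host has 6 equally likely choices, so probability 1/6; weight (1/6)·(1/6) = 1/36 each.
If it is behind either of doors 3 and 5 (prior 1/6 each): that door was opened and seen not to hold the prize — ruled out; weight (1/6)·0 = 0 each.
If it is behind door 6 (prior 1/6): the host has 10 equally likely choices, so probability 1/10; weight (1/6)·(1/10) = 1/60.
The weights sum to 1/10.
So P(the car behind door 2 | the host opened door 3 and door 5) = (1/36) / (1/10) = 5/18.

5/18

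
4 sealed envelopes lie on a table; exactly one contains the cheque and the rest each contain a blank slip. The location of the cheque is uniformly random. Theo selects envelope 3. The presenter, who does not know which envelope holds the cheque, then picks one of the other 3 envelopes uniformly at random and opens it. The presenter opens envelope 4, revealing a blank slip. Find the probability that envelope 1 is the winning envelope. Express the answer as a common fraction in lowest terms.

Because the presenter chose which envelope to open without knowing where the cheque is, the choice is independent of the prize location. Learning that envelope 4 does not hold the cheque simply rules out that one location and leaves the remaining 3 envelopes still equally likely by symmetry.
So P(the cheque in envelope 1) = 1/3.

1/3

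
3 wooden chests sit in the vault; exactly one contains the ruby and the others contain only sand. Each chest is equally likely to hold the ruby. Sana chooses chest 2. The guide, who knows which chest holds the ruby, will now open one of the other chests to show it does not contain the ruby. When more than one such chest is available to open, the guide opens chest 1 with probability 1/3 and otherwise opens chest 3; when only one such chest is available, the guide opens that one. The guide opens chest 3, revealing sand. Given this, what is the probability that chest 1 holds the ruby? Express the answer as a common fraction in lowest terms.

3/5

Condition on the true location of the ruby.
If it is in chest 1 (prior 1/3): only chest 3 is available, probability 1; weight (1/3)·1 = 1/3.
If it is in chest 2 (prior 1/3): chest 1 is available but not opened, probability 2/3; weight (1/3)·(2/3) = 2/9.
If it is in chest 3 (prior 1/3): the guide opened chest 3, so this case is ruled out; weight (1/3)·0 = 0.
The weights sum to 5/9.
So P(the ruby in chest 1 | the guide opened chest 3) = (1/3) / (5/9) = 3/5.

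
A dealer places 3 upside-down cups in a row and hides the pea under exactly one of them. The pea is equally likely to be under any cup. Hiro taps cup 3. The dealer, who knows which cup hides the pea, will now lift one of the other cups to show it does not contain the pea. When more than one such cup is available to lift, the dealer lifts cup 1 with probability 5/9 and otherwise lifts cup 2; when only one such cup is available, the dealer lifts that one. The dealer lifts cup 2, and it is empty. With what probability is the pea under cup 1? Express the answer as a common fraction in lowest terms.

9/13

Condition on the true location of the pea.
If it is under cup 1 (prior 1/3): only cup 2 is available, probability 1; weight (1/3)·1 = 1/3.
If it is under cup 2 (prior 1/3): the dealer opened cup 2, so this case is ruled out; weight (1/3)·0 = 0.
If it is under cup 3 (prior 1/3): cup 1 is available but not opened, probability 4/9; weight (1/3)·(4/9) = 4/27.
The weights sum to 13/27.
So P(the pea under cup 1 | the dealer opened cup 2) = (1/3) / (13/27) = 9/13.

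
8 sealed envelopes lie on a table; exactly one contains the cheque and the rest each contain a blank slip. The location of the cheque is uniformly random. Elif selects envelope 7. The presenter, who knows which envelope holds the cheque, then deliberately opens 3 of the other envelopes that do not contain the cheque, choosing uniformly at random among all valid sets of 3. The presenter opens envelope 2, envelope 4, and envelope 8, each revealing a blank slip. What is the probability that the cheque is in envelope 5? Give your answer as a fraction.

7/32

Condition on the true location of the cheque.
If it is in any of envelopes 1, 3, 5, and 6 (prior 1/8 each): the presenter has 20 equally likely choices, so probability 1/20; weight (1/8)·(1/20) = 1/160 each.
If it is in any of envelopes 2, 4, and 8 (prior 1/8 each): that envelope was opened and seen not to hold the prize — ruled out; weight (1/8)·0 = 0 each.
If it is in envelope 7 (prior 1/8): the presenter has 35 equally likely choices, so probability 1/35; weight (1/8)·(1/35) = 1/280.
The weights sum to 1/35.
So P(the cheque in envelope 5 | the presenter opened envelope 2, envelope 4, and envelope 8) = (1/160) / (1/35) = 7/32.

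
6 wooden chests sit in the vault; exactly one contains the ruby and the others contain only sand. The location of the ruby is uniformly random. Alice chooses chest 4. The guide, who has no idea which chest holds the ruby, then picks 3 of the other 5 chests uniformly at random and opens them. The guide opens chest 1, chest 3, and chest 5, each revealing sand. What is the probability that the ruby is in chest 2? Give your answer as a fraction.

1/3

Condition on the true location of the ruby.
If it is in any of chests 1, 3, and 5 (prior 1/6 each): that chest was opened and seen not to hold the prize — ruled out; weight (1/6)·0 = 0 each.
If it is in any of chests 2, 4, and 6 (prior 1/6 each): the guide picks exactly this set with probability 1/10 regardless, and none is the prize; weight (1/6)·(1/10) = 1/60 each.
The weights sum to 1/20.
So P(the ruby in chest 2 | the guide opened chest 1, chest 3, and chest 5) = (1/60) / (1/20) = 1/3.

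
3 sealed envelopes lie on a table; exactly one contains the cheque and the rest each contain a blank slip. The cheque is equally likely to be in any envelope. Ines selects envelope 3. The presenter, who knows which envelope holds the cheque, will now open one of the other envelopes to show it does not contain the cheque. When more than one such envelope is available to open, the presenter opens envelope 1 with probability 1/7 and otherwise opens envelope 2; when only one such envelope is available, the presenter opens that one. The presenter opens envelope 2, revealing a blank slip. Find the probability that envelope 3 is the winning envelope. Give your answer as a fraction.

6/13

Consider each possible location of the cheque in turn.
If it is in envelope 1 (prior 1/3): only envelope 2 is available, probability 1; weight (1/3)·1 = 1/3.
If it is in envelope 2 (prior 1/3): the presenter opened envelope 2, so this case is ruled out; weight (1/3)·0 = 0.
If it is in envelope 3 (prior 1/3): envelope 1 is available but not opened, probability 6/7; weight (1/3)·(6/7) = 2/7.
The weights sum to 13/21.
So P(the cheque in envelope 3 | the presenter opened envelope 2) = (2/7) / (13/21) = 6/13.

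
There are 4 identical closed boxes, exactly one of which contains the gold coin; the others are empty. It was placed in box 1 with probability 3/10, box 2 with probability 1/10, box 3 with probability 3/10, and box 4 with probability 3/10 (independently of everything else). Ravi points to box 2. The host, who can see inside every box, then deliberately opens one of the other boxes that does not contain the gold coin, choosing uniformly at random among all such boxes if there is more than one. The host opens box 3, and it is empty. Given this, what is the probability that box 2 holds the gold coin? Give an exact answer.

1/10

Apply Bayes' rule, conditioning on where the gold coin actually is.
If it is in either of boxes 1 and 4 (prior 3/10 each): the host has 2 equally likely choices, so probability 1/2; weight (3/10)·(1/2) = 3/20 each.
If it is in box 2 (prior 1/10): the host has 3 equally likely choices, so probability 1/3; weight (1/10)·(1/3) = 1/30.
If it is in box 3 (prior 3/10): the host opened box 3, so this case is ruled out; weight (3/10)·0 = 0.
The weights sum to 1/3.
So P(the gold coin in box 2 | the host opened box 3) = (1/30) / (1/3) = 1/10.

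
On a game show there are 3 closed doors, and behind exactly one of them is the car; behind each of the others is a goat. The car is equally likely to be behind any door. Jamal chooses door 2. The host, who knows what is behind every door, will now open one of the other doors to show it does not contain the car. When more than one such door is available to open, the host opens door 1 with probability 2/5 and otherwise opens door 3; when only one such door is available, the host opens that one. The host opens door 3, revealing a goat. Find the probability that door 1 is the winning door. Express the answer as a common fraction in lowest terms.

5/8

Condition on the true location of the car.
If it is behind door 1 (prior 1/3): only door 3 is available, probability 1; weight (1/3)·1 = 1/3.
If it is behind door 2 (prior 1/3): door 1 is available but not opened, probability 3/5; weight (1/3)·(3/5) = 1/5.
If it is behind door 3 (prior 1/3): the host opened door 3, so this case is ruled out; weight (1/3)·0 = 0.
The weights sum to 8/15.
So P(the car behind door 1 | the host opened door 3) = (1/3) / (8/15) = 5/8.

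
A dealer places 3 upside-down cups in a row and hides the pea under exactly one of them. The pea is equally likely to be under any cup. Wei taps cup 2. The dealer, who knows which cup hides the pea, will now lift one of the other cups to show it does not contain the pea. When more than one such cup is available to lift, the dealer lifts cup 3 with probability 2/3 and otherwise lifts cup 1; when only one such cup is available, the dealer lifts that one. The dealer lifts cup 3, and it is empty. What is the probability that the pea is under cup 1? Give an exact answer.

3/5

Consider each possible location of the pea in turn.
If it is under cup 1 (prior 1/3): only cup 3 is available, probability 1; weight (1/3)·1 = 1/3.
If it is under cup 2 (prior 1/3): cup 3 is available, opened with probability 2/3; weight (1/3)·(2/3) = 2/9.
If it is under cup 3 (prior 1/3): the dealer opened cup 3, so this case is ruled out; weight (1/3)·0 = 0.
The weights sum to 5/9.
So P(the pea under cup 1 | the dealer opened cup 3) = (1/3) / (5/9) = 3/5.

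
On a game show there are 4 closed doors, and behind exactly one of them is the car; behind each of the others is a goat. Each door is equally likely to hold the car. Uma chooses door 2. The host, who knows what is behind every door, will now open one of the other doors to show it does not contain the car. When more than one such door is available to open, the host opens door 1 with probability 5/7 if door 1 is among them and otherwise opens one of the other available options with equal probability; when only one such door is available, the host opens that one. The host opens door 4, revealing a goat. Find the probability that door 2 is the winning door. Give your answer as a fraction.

2/13

Apply Bayes' rule, conditioning on where the car actually is.
If it is behind door 1 (prior 1/4): door 1 holds the prize so is unavailable; the host chooses uniformly among the 2 others, probability 1/2; weight (1/4)·(1/2) = 1/8.
If it is behind door 2 (prior 1/4): door 1 is available but not opened; door 4 gets probability (1 − 5/7)/2 = 1/7; weight (1/4)·(1/7) = 1/28.
If it is behind door 3 (prior 1/4): door 1 is available but not opened, probability 2/7; weight (1/4)·(2/7) = 1/14.
If it is behind door 4 (prior 1/4): the host opened door 4, so this case is ruled out; weight (1/4)·0 = 0.
The weights sum to 13/56.
So P(the car behind door 2 | the host opened door 4) = (1/28) / (13/56) = 2/13.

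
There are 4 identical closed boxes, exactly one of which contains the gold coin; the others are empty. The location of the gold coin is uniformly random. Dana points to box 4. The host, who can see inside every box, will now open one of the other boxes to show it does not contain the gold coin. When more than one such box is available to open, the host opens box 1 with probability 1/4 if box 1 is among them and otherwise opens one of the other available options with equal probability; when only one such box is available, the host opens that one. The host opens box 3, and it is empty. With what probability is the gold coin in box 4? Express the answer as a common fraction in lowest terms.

3/13

Consider each possible location of the gold coin in turn.
If it is in box 1 (prior 1/4): box 1 holds the prize so is unavailable; the host chooses uniformly among the 2 others, probability 1/2; weight (1/4)·(1/2) = 1/8.
If it is in box 2 (prior 1/4): box 1 is available but not opened, probability 3/4; weight (1/4)·(3/4) = 3/16.
If it is in box 3 (prior 1/4): the host opened box 3, so this case is ruled out; weight (1/4)·0 = 0.
If it is in box 4 (prior 1/4): box 1 is available but not opened; box 3 gets probability (1 − 1/4)/2 = 3/8; weight (1/4)·(3/8) = 3/32.
The weights sum to 13/32.
So P(the gold coin in box 4 | the host opened box 3) = (3/32) / (13/32) = 3/13.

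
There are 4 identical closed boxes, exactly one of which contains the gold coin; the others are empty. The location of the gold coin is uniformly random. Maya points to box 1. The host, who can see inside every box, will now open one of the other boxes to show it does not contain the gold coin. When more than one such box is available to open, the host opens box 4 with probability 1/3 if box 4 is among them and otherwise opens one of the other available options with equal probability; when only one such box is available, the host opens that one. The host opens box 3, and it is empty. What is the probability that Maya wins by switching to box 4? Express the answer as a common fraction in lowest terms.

1/3

Consider each possible location of the gold coin in turn.
If it is in box 1 (prior 1/4): box 4 is available but not opened; box 3 gets probability (1 − 1/3)/2 = 1/3; weight (1/4)·(1/3) = 1/12.
If it is in box 2 (prior 1/4): box 4 is available but not opened, probability 2/3; weight (1/4)·(2/3) = 1/6.
If it is in box 3 (prior 1/4): the host opened box 3, so this case is ruled out; weight (1/4)·0 = 0.
If it is in box 4 (prior 1/4): box 4 holds the prize so is unavailable; the host chooses uniformly among the 2 others, probability 1/2; weight (1/4)·(1/2) = 1/8.
The weights sum to 3/8.
So P(the gold coin in box 4 | the host opened box 3) = (1/8) / (3/8) = 1/3.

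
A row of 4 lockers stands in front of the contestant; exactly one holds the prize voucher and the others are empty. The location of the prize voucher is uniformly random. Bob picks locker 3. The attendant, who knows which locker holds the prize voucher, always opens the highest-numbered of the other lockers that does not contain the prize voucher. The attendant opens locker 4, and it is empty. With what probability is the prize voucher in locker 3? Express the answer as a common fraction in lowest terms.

Condition on the true location of the prize voucher.
If it is in any of lockers 1, 2, and 3 (prior 1/4 each): locker 4 is the highest-numbered option available, probability 1; weight (1/4)·1 = 1/4 each.
If it is in locker 4 (prior 1/4): the attendant opened locker 4, so this case is ruled out; weight (1/4)·0 = 0.
The weights sum to 3/4.
So P(the prize voucher in locker 3 | the attendant opened locker 4) = (1/4) / (3/4) = 1/3.

1/3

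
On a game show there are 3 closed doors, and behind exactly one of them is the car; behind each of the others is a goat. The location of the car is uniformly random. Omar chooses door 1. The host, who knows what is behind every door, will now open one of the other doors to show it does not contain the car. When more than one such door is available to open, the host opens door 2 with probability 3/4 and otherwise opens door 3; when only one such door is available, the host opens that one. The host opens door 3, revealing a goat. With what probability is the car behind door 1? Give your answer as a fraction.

1/5

Consider each possible location of the car in turn.
If it is behind door 1 (prior 1/3): door 2 is available but not opened, probability 1/4; weight (1/3)·(1/4) = 1/12.
If it is behind door 2 (prior 1/3): only door 3 is available, probability 1; weight (1/3)·1 = 1/3.
If it is behind door 3 (prior 1/3): the host opened door 3, so this case is ruled out; weight (1/3)·0 = 0.
The weights sum to 5/12.
So P(the car behind door 1 | the host opened door 3) = (1/12) / (5/12) = 1/5.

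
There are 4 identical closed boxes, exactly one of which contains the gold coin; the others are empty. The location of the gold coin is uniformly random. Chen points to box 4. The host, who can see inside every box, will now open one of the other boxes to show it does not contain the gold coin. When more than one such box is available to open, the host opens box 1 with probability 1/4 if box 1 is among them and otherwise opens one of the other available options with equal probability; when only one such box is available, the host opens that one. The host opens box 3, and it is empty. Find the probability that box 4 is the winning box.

Consider each possible location of the gold coin in turn.
If it is in box 1 (prior 1/4): box 1 holds the prize so is unavailable; the host chooses uniformly among the 2 others, probability 1/2; weight (1/4)·(1/2) = 1/8.
If it is in box 2 (prior 1/4): box 1 is available but not opened, probability 3/4; weight (1/4)·(3/4) = 3/16.
If it is in box 3 (prior 1/4): the host opened box 3, so this case is ruled out; weight (1/4)·0 = 0.
If it is in box 4 (prior 1/4): box 1 is available but not opened; box 3 gets probability (1 − 1/4)/2 = 3/8; weight (1/4)·(3/8) = 3/32.
The weights sum to 13/32.
So P(the gold coin in box 4 | the host opened box 3) = (3/32) / (13/32) = 3/13.

3/13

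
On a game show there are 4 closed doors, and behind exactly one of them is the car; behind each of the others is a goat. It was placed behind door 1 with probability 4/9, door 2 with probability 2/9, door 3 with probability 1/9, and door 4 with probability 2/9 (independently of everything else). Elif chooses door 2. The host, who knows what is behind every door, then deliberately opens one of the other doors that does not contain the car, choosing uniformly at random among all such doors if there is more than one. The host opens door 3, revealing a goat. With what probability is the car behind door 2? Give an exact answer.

2/11

Consider each possible location of the car in turn.
If it is behind door 1 (prior 4/9): the host has 2 equally likely choices, so probability 1/2; weight (4/9)·(1/2) = 2/9.
If it is behind door 2 (prior 2/9): the host has 3 equally likely choices, so probability 1/3; weight (2/9)·(1/3) = 2/27.
If it is behind door 3 (prior 1/9): the host opened door 3, so this case is ruled out; weight (1/9)·0 = 0.
If it is behind door 4 (prior 2/9): the host has 2 equally likely choices, so probability 1/2; weight (2/9)·(1/2) = 1/9.
The weights sum to 11/27.
So P(the car behind door 2 | the host opened door 3) = (2/27) / (11/27) = 2/11.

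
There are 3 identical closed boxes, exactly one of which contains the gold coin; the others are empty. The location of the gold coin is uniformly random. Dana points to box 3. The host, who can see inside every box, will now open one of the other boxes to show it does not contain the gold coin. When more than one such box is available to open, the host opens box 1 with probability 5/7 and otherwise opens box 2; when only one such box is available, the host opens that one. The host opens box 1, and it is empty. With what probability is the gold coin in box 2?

7/12

Consider each possible location of the gold coin in turn.
If it is in box 1 (prior 1/3): the host opened box 1, so this case is ruled out; weight (1/3)·0 = 0.
If it is in box 2 (prior 1/3): only box 1 is available, probability 1; weight (1/3)·1 = 1/3.
If it is in box 3 (prior 1/3): box 1 is available, opened with probability 5/7; weight (1/3)·(5/7) = 5/21.
The weights sum to 4/7.
So P(the gold coin in box 2 | the host opened box 1) = (1/3) / (4/7) = 7/12.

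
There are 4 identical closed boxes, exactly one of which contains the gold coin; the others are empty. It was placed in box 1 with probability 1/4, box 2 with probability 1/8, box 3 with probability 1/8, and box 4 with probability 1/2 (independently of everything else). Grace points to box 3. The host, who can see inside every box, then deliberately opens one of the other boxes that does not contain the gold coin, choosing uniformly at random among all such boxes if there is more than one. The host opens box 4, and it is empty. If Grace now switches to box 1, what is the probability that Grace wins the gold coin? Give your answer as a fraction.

6/11

Apply Bayes' rule, conditioning on where the gold coin actually is.
If it is in box 1 (prior 1/4): the host has 2 equally likely choices, so probability 1/2; weight (1/4)·(1/2) = 1/8.
If it is in box 2 (prior 1/8): the host has 2 equally likely choices, so probability 1/2; weight (1/8)·(1/2) = 1/16.
If it is in box 3 (prior 1/8): the host has 3 equally likely choices, so probability 1/3; weight (1/8)·(1/3) = 1/24.
If it is in box 4 (prior 1/2): the host opened box 4, so this case is ruled out; weight (1/2)·0 = 0.
The weights sum to 11/48.
So P(the gold coin in box 1 | the host opened box 4) = (1/8) / (11/48) = 6/11.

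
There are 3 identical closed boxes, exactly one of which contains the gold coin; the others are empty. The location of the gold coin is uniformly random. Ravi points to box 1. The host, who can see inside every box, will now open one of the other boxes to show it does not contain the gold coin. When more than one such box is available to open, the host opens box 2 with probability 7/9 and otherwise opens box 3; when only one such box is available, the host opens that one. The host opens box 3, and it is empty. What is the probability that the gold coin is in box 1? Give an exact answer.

2/11

Consider each possible location of the gold coin in turn.
If it is in box 1 (prior 1/3): box 2 is available but not opened, probability 2/9; weight (1/3)·(2/9) = 2/27.
If it is in box 2 (prior 1/3): only box 3 is available, probability 1; weight (1/3)·1 = 1/3.
If it is in box 3 (prior 1/3): the host opened box 3, so this case is ruled out; weight (1/3)·0 = 0.
The weights sum to 11/27.
So P(the gold coin in box 1 | the host opened box 3) = (2/27) / (11/27) = 2/11.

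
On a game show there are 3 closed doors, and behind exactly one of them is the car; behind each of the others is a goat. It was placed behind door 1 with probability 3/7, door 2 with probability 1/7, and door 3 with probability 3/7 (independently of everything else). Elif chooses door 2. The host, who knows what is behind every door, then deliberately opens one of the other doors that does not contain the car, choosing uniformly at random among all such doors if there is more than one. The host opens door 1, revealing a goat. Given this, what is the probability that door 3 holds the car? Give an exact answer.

6/7

Apply Bayes' rule, conditioning on where the car actually is.
If it is behind door 1 (prior 3/7): the host opened door 1, so this case is ruled out; weight (3/7)·0 = 0.
If it is behind door 2 (prior 1/7): the host has 2 equally likely choices, so probability 1/2; weight (1/7)·(1/2) = 1/14.
If it is behind door 3 (prior 3/7): the host has no choice, probability 1; weight (3/7)·1 = 3/7.
The weights sum to 1/2.
So P(the car behind door 3 | the host opened door 1) = (3/7) / (1/2) = 6/7.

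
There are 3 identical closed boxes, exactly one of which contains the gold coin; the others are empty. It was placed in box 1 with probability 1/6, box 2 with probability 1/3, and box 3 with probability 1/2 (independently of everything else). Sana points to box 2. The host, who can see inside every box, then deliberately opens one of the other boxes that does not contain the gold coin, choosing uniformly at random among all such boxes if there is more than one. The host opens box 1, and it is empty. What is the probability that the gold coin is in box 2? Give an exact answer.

Condition on the true location of the gold coin.
If it is in box 1 (prior 1/6): the host opened box 1, so this case is ruled out; weight (1/6)·0 = 0.
If it is in box 2 (prior 1/3): the host has 2 equally likely choices, so probability 1/2; weight (1/3)·(1/2) = 1/6.
If it is in box 3 (prior 1/2): the host has no choice, probability 1; weight (1/2)·1 = 1/2.
The weights sum to 2/3.
So P(the gold coin in box 2 | the host opened box 1) = (1/6) / (2/3) = 1/4.

1/4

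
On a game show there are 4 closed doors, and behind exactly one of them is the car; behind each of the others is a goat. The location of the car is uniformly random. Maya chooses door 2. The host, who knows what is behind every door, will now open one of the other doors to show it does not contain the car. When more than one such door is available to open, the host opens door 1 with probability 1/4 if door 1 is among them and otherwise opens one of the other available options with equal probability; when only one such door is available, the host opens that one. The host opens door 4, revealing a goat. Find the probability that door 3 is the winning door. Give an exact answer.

6/13

Consider each possible location of the car in turn.
If it is behind door 1 (prior 1/4): door 1 holds the prize so is unavailable; the host chooses uniformly among the 2 others, probability 1/2; weight (1/4)·(1/2) = 1/8.
If it is behind door 2 (prior 1/4): door 1 is available but not opened; door 4 gets probability (1 − 1/4)/2 = 3/8; weight (1/4)·(3/8) = 3/32.
If it is behind door 3 (prior 1/4): door 1 is available but not opened, probability 3/4; weight (1/4)·(3/4) = 3/16.
If it is behind door 4 (prior 1/4): the host opened door 4, so this case is ruled out; weight (1/4)·0 = 0.
The weights sum to 13/32.
So P(the car behind door 3 | the host opened door 4) = (3/16) / (13/32) = 6/13.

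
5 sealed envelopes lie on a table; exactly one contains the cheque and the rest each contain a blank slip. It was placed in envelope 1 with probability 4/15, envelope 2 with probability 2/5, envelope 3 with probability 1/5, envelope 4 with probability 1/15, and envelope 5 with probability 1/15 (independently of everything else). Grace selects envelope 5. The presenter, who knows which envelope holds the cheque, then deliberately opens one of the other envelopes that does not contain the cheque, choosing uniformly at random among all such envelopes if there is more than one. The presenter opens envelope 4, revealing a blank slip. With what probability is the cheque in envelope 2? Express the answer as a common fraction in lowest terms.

24/55

Apply Bayes' rule, conditioning on where the cheque actually is.
If it is in envelope 1 (prior 4/15): the presenter has 3 equally likely choices, so probability 1/3; weight (4/15)·(1/3) = 4/45.
If it is in envelope 2 (prior 2/5): the presenter has 3 equally likely choices, so probability 1/3; weight (2/5)·(1/3) = 2/15.
If it is in envelope 3 (prior 1/5): the presenter has 3 equally likely choices, so probability 1/3; weight (1/5)·(1/3) = 1/15.
If it is in envelope 4 (prior 1/15): the presenter opened envelope 4, so this case is ruled out; weight (1/15)·0 = 0.
If it is in envelope 5 (prior 1/15): the presenter has 4 equally likely choices, so probability 1/4; weight (1/15)·(1/4) = 1/60.
The weights sum to 11/36.
So P(the cheque in envelope 2 | the presenter opened envelope 4) = (2/15) / (11/36) = 24/55.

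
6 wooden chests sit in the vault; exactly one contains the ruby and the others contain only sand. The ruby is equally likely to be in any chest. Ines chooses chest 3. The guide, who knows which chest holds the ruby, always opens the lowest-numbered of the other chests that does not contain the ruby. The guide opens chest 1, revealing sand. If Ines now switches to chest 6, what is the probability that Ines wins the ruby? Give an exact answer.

1/5

Condition on the true location of the ruby.
If it is in chest 1 (prior 1/6): the guide opened chest 1, so this case is ruled out; weight (1/6)·0 = 0.
If it is in any of chests 2, 3, 4, 5, and 6 (prior 1/6 each): chest 1 is the lowest-numbered option available, probability 1; weight (1/6)·1 = 1/6 each.
The weights sum to 5/6.
So P(the ruby in chest 6 | the guide opened chest 1) = (1/6) / (5/6) = 1/5.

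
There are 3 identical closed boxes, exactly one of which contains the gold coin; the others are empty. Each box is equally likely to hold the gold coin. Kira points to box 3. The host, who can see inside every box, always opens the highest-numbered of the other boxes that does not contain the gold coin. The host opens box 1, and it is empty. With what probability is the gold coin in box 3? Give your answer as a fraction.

Consider each possible location of the gold coin in turn.
If it is in box 1 (prior 1/3): the host opened box 1, so this case is ruled out; weight (1/3)·0 = 0.
If it is in box 2 (prior 1/3): box 1 is the highest-numbered option available, probability 1; weight (1/3)·1 = 1/3.
If it is in box 3 (prior 1/3): the host would have opened box 2 instead, probability 0; weight (1/3)·0 = 0.
The weights sum to 1/3.
So P(the gold coin in box 3 | the host opened box 1) = 0 / (1/3) = 0.

0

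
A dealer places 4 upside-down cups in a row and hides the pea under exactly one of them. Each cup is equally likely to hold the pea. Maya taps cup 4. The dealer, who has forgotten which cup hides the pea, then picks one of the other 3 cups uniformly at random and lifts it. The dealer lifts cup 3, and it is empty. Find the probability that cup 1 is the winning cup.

Condition on the true location of the pea.
If it is under any of cups 1, 2, and 4 (prior 1/4 each): the dealer picks cup 3 with probability 1/3 regardless, and it is not the prize; weight (1/4)·(1/3) = 1/12 each.
If it is under cup 3 (prior 1/4): the dealer opened cup 3, so this case is ruled out; weight (1/4)·0 = 0.
The weights sum to 1/4.
So P(the pea under cup 1 | the dealer opened cup 3) = (1/12) / (1/4) = 1/3.

1/3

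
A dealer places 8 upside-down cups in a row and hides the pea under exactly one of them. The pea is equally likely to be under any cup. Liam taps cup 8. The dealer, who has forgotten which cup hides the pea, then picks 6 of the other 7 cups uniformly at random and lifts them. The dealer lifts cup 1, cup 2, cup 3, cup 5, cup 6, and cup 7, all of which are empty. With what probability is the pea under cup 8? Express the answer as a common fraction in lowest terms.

1/2

Condition on the true location of the pea.
If it is under any of cups 1, 2, 3, 5, 6, and 7 (prior 1/8 each): that cup was opened and seen not to hold the prize — ruled out; weight (1/8)·0 = 0 each.
If it is under either of cups 4 and 8 (prior 1/8 each): the dealer picks exactly this set with probability 1/7 regardless, and none is the prize; weight (1/8)·(1/7) = 1/56 each.
The weights sum to 1/28.
So P(the pea under cup 8 | the dealer opened cup 1, cup 2, cup 3, cup 5, cup 6, and cup 7) = (1/56) / (1/28) = 1/2.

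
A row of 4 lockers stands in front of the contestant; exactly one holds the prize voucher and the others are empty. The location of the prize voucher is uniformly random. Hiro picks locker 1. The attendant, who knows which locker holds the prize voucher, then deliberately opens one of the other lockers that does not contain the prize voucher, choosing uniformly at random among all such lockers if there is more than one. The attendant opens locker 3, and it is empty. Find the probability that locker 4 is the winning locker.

3/8

Consider each possible location of the prize voucher in turn.
If it is in locker 1 (prior 1/4): the attendant has 3 equally likely choices, so probability 1/3; weight (1/4)·(1/3) = 1/12.
If it is in either of lockers 2 and 4 (prior 1/4 each): the attendant has 2 equally likely choices, so probability 1/2; weight (1/4)·(1/2) = 1/8 each.
If it is in locker 3 (prior 1/4): the attendant opened locker 3, so this case is ruled out; weight (1/4)·0 = 0.
The weights sum to 1/3.
So P(the prize voucher in locker 4 | the attendant opened locker 3) = (1/8) / (1/3) = 3/8.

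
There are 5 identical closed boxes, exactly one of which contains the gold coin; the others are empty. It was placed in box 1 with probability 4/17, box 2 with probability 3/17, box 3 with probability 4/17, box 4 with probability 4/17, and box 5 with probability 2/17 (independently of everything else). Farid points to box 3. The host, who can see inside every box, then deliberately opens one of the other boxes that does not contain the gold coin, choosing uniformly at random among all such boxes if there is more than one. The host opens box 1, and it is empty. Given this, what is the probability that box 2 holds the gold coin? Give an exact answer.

1/4

Consider each possible location of the gold coin in turn.
If it is in box 1 (prior 4/17): the host opened box 1, so this case is ruled out; weight (4/17)·0 = 0.
If it is in box 2 (prior 3/17): the host has 3 equally likely choices, so probability 1/3; weight (3/17)·(1/3) = 1/17.
If it is in box 3 (prior 4/17): the host has 4 equally likely choices, so probability 1/4; weight (4/17)·(1/4) = 1/17.
If it is in box 4 (prior 4/17): the host has 3 equally likely choices, so probability 1/3; weight (4/17)·(1/3) = 4/51.
If it is in box 5 (prior 2/17): the host has 3 equally likely choices, so probability 1/3; weight (2/17)·(1/3) = 2/51.
The weights sum to 4/17.
So P(the gold coin in box 2 | the host opened box 1) = (1/17) / (4/17) = 1/4.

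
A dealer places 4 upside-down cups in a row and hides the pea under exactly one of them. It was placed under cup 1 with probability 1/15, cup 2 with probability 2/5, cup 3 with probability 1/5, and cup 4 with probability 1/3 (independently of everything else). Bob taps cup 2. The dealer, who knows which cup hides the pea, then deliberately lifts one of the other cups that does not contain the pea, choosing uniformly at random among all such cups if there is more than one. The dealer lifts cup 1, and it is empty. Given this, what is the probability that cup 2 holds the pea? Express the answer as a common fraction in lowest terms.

1/3

Condition on the true location of the pea.
If it is under cup 1 (prior 1/15): the dealer opened cup 1, so this case is ruled out; weight (1/15)·0 = 0.
If it is under cup 2 (prior 2/5): the dealer has 3 equally likely choices, so probability 1/3; weight (2/5)·(1/3) = 2/15.
If it is under cup 3 (prior 1/5): the dealer has 2 equally likely choices, so probability 1/2; weight (1/5)·(1/2) = 1/10.
If it is under cup 4 (prior 1/3): the dealer has 2 equally likely choices, so probability 1/2; weight (1/3)·(1/2) = 1/6.
The weights sum to 2/5.
So P(the pea under cup 2 | the dealer opened cup 1) = (2/15) / (2/5) = 1/3.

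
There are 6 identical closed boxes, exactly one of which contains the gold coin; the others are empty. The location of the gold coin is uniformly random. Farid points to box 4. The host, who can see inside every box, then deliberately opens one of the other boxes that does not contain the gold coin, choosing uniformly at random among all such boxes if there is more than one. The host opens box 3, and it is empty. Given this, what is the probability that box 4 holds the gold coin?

Apply Bayes' rule, conditioning on where the gold coin actually is.
If it is in any of boxes 1, 2, 5, and 6 (prior 1/6 each): the host has 4 equally likely choices, so probability 1/4; weight (1/6)·(1/4) = 1/24 each.
If it is in box 3 (prior 1/6): the host opened box 3, so this case is ruled out; weight (1/6)·0 = 0.
If it is in box 4 (prior 1/6): the host has 5 equally likely choices, so probability 1/5; weight (1/6)·(1/5) = 1/30.
The weights sum to 1/5.
So P(the gold coin in box 4 | the host opened box 3) = (1/30) / (1/5) = 1/6.

1/6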